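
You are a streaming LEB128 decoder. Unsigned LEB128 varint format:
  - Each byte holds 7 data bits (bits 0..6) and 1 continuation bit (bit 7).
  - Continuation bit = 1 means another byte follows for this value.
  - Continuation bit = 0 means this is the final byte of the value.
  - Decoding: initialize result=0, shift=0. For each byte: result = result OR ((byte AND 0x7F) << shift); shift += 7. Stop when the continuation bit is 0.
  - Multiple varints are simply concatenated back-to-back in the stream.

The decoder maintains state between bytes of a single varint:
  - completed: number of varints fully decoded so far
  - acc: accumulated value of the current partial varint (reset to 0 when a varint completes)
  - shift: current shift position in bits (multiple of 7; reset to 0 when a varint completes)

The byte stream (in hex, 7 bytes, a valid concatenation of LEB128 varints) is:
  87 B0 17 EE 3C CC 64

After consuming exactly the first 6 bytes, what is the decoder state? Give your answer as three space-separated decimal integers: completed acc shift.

byte[0]=0x87 cont=1 payload=0x07: acc |= 7<<0 -> completed=0 acc=7 shift=7
byte[1]=0xB0 cont=1 payload=0x30: acc |= 48<<7 -> completed=0 acc=6151 shift=14
byte[2]=0x17 cont=0 payload=0x17: varint #1 complete (value=382983); reset -> completed=1 acc=0 shift=0
byte[3]=0xEE cont=1 payload=0x6E: acc |= 110<<0 -> completed=1 acc=110 shift=7
byte[4]=0x3C cont=0 payload=0x3C: varint #2 complete (value=7790); reset -> completed=2 acc=0 shift=0
byte[5]=0xCC cont=1 payload=0x4C: acc |= 76<<0 -> completed=2 acc=76 shift=7

Answer: 2 76 7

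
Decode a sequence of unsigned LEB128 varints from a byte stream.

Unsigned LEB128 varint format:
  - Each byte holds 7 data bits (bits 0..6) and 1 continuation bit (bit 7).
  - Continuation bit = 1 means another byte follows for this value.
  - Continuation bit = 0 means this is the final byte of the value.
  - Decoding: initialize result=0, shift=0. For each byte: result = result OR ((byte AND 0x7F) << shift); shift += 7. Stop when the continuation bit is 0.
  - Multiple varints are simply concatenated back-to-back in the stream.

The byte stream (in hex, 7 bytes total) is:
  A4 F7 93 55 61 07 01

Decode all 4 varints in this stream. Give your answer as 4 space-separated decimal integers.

Answer: 178584484 97 7 1

Derivation:
  byte[0]=0xA4 cont=1 payload=0x24=36: acc |= 36<<0 -> acc=36 shift=7
  byte[1]=0xF7 cont=1 payload=0x77=119: acc |= 119<<7 -> acc=15268 shift=14
  byte[2]=0x93 cont=1 payload=0x13=19: acc |= 19<<14 -> acc=326564 shift=21
  byte[3]=0x55 cont=0 payload=0x55=85: acc |= 85<<21 -> acc=178584484 shift=28 [end]
Varint 1: bytes[0:4] = A4 F7 93 55 -> value 178584484 (4 byte(s))
  byte[4]=0x61 cont=0 payload=0x61=97: acc |= 97<<0 -> acc=97 shift=7 [end]
Varint 2: bytes[4:5] = 61 -> value 97 (1 byte(s))
  byte[5]=0x07 cont=0 payload=0x07=7: acc |= 7<<0 -> acc=7 shift=7 [end]
Varint 3: bytes[5:6] = 07 -> value 7 (1 byte(s))
  byte[6]=0x01 cont=0 payload=0x01=1: acc |= 1<<0 -> acc=1 shift=7 [end]
Varint 4: bytes[6:7] = 01 -> value 1 (1 byte(s))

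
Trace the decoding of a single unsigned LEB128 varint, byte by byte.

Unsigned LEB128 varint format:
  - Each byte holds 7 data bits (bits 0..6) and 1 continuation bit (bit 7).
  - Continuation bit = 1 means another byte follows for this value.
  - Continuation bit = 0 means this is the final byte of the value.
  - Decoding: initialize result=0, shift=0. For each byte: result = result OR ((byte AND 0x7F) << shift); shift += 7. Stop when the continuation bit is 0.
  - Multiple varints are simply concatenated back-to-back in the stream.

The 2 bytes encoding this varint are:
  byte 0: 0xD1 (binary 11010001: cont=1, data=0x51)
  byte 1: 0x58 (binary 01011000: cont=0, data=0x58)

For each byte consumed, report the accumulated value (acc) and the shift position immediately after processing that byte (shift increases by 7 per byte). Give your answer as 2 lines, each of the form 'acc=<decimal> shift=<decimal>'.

Answer: acc=81 shift=7
acc=11345 shift=14

Derivation:
byte 0=0xD1: payload=0x51=81, contrib = 81<<0 = 81; acc -> 81, shift -> 7
byte 1=0x58: payload=0x58=88, contrib = 88<<7 = 11264; acc -> 11345, shift -> 14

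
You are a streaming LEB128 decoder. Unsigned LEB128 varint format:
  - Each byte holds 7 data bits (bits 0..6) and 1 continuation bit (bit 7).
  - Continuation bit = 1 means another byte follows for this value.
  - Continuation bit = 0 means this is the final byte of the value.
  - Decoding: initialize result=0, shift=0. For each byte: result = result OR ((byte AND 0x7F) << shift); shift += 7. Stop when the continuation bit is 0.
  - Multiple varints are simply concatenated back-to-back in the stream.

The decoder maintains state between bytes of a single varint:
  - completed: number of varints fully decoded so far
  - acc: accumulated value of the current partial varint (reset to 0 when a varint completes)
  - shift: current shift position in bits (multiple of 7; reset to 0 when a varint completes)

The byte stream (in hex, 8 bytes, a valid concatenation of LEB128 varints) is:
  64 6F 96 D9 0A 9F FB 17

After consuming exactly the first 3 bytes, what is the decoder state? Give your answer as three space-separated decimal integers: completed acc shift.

Answer: 2 22 7

Derivation:
byte[0]=0x64 cont=0 payload=0x64: varint #1 complete (value=100); reset -> completed=1 acc=0 shift=0
byte[1]=0x6F cont=0 payload=0x6F: varint #2 complete (value=111); reset -> completed=2 acc=0 shift=0
byte[2]=0x96 cont=1 payload=0x16: acc |= 22<<0 -> completed=2 acc=22 shift=7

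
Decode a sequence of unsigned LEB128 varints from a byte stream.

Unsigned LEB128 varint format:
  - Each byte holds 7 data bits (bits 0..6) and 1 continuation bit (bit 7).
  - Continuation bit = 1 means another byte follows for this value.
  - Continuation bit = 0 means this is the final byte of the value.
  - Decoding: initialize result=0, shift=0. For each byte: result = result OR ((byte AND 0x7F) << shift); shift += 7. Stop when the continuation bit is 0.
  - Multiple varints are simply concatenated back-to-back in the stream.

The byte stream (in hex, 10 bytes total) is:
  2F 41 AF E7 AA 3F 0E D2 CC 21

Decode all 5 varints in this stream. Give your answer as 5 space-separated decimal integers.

Answer: 47 65 132821935 14 550482

Derivation:
  byte[0]=0x2F cont=0 payload=0x2F=47: acc |= 47<<0 -> acc=47 shift=7 [end]
Varint 1: bytes[0:1] = 2F -> value 47 (1 byte(s))
  byte[1]=0x41 cont=0 payload=0x41=65: acc |= 65<<0 -> acc=65 shift=7 [end]
Varint 2: bytes[1:2] = 41 -> value 65 (1 byte(s))
  byte[2]=0xAF cont=1 payload=0x2F=47: acc |= 47<<0 -> acc=47 shift=7
  byte[3]=0xE7 cont=1 payload=0x67=103: acc |= 103<<7 -> acc=13231 shift=14
  byte[4]=0xAA cont=1 payload=0x2A=42: acc |= 42<<14 -> acc=701359 shift=21
  byte[5]=0x3F cont=0 payload=0x3F=63: acc |= 63<<21 -> acc=132821935 shift=28 [end]
Varint 3: bytes[2:6] = AF E7 AA 3F -> value 132821935 (4 byte(s))
  byte[6]=0x0E cont=0 payload=0x0E=14: acc |= 14<<0 -> acc=14 shift=7 [end]
Varint 4: bytes[6:7] = 0E -> value 14 (1 byte(s))
  byte[7]=0xD2 cont=1 payload=0x52=82: acc |= 82<<0 -> acc=82 shift=7
  byte[8]=0xCC cont=1 payload=0x4C=76: acc |= 76<<7 -> acc=9810 shift=14
  byte[9]=0x21 cont=0 payload=0x21=33: acc |= 33<<14 -> acc=550482 shift=21 [end]
Varint 5: bytes[7:10] = D2 CC 21 -> value 550482 (3 byte(s))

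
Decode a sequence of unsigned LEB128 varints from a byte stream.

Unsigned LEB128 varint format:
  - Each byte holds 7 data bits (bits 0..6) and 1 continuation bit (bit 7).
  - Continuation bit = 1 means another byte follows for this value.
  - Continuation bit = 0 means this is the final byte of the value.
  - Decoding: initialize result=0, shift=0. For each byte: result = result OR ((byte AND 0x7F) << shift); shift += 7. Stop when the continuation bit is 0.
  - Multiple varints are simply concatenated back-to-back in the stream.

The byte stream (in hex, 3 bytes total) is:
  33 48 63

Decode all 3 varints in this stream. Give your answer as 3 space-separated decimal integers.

  byte[0]=0x33 cont=0 payload=0x33=51: acc |= 51<<0 -> acc=51 shift=7 [end]
Varint 1: bytes[0:1] = 33 -> value 51 (1 byte(s))
  byte[1]=0x48 cont=0 payload=0x48=72: acc |= 72<<0 -> acc=72 shift=7 [end]
Varint 2: bytes[1:2] = 48 -> value 72 (1 byte(s))
  byte[2]=0x63 cont=0 payload=0x63=99: acc |= 99<<0 -> acc=99 shift=7 [end]
Varint 3: bytes[2:3] = 63 -> value 99 (1 byte(s))

Answer: 51 72 99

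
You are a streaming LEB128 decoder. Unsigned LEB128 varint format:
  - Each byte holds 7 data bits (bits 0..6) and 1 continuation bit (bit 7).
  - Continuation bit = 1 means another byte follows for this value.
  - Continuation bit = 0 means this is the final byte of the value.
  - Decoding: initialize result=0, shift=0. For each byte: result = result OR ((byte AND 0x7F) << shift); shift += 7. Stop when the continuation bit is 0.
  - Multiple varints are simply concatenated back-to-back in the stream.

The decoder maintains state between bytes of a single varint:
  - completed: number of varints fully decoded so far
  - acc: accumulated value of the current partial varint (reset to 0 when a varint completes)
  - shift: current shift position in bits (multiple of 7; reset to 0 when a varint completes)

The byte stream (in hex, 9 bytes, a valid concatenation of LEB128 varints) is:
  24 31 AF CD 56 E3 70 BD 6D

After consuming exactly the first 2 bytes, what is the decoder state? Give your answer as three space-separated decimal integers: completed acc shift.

Answer: 2 0 0

Derivation:
byte[0]=0x24 cont=0 payload=0x24: varint #1 complete (value=36); reset -> completed=1 acc=0 shift=0
byte[1]=0x31 cont=0 payload=0x31: varint #2 complete (value=49); reset -> completed=2 acc=0 shift=0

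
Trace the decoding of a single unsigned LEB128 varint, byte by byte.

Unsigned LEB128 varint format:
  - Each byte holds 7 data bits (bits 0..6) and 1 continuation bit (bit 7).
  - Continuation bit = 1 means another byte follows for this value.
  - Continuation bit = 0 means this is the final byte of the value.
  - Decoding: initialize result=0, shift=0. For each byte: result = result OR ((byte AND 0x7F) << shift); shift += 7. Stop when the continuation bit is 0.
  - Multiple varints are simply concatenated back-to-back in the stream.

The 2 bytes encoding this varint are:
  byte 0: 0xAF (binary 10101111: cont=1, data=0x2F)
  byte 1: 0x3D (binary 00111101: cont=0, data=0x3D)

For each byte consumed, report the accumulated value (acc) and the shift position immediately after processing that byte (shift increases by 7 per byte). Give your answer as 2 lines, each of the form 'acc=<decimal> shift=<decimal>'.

Answer: acc=47 shift=7
acc=7855 shift=14

Derivation:
byte 0=0xAF: payload=0x2F=47, contrib = 47<<0 = 47; acc -> 47, shift -> 7
byte 1=0x3D: payload=0x3D=61, contrib = 61<<7 = 7808; acc -> 7855, shift -> 14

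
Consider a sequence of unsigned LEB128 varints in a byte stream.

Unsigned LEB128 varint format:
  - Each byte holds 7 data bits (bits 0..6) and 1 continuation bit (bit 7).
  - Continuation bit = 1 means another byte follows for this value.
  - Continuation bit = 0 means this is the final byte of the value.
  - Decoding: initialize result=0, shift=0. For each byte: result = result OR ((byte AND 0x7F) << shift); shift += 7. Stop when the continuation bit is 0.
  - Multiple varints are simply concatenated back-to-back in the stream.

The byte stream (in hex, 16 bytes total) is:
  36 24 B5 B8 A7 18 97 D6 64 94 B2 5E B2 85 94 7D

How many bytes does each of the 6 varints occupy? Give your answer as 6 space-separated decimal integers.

Answer: 1 1 4 3 3 4

Derivation:
  byte[0]=0x36 cont=0 payload=0x36=54: acc |= 54<<0 -> acc=54 shift=7 [end]
Varint 1: bytes[0:1] = 36 -> value 54 (1 byte(s))
  byte[1]=0x24 cont=0 payload=0x24=36: acc |= 36<<0 -> acc=36 shift=7 [end]
Varint 2: bytes[1:2] = 24 -> value 36 (1 byte(s))
  byte[2]=0xB5 cont=1 payload=0x35=53: acc |= 53<<0 -> acc=53 shift=7
  byte[3]=0xB8 cont=1 payload=0x38=56: acc |= 56<<7 -> acc=7221 shift=14
  byte[4]=0xA7 cont=1 payload=0x27=39: acc |= 39<<14 -> acc=646197 shift=21
  byte[5]=0x18 cont=0 payload=0x18=24: acc |= 24<<21 -> acc=50977845 shift=28 [end]
Varint 3: bytes[2:6] = B5 B8 A7 18 -> value 50977845 (4 byte(s))
  byte[6]=0x97 cont=1 payload=0x17=23: acc |= 23<<0 -> acc=23 shift=7
  byte[7]=0xD6 cont=1 payload=0x56=86: acc |= 86<<7 -> acc=11031 shift=14
  byte[8]=0x64 cont=0 payload=0x64=100: acc |= 100<<14 -> acc=1649431 shift=21 [end]
Varint 4: bytes[6:9] = 97 D6 64 -> value 1649431 (3 byte(s))
  byte[9]=0x94 cont=1 payload=0x14=20: acc |= 20<<0 -> acc=20 shift=7
  byte[10]=0xB2 cont=1 payload=0x32=50: acc |= 50<<7 -> acc=6420 shift=14
  byte[11]=0x5E cont=0 payload=0x5E=94: acc |= 94<<14 -> acc=1546516 shift=21 [end]
Varint 5: bytes[9:12] = 94 B2 5E -> value 1546516 (3 byte(s))
  byte[12]=0xB2 cont=1 payload=0x32=50: acc |= 50<<0 -> acc=50 shift=7
  byte[13]=0x85 cont=1 payload=0x05=5: acc |= 5<<7 -> acc=690 shift=14
  byte[14]=0x94 cont=1 payload=0x14=20: acc |= 20<<14 -> acc=328370 shift=21
  byte[15]=0x7D cont=0 payload=0x7D=125: acc |= 125<<21 -> acc=262472370 shift=28 [end]
Varint 6: bytes[12:16] = B2 85 94 7D -> value 262472370 (4 byte(s))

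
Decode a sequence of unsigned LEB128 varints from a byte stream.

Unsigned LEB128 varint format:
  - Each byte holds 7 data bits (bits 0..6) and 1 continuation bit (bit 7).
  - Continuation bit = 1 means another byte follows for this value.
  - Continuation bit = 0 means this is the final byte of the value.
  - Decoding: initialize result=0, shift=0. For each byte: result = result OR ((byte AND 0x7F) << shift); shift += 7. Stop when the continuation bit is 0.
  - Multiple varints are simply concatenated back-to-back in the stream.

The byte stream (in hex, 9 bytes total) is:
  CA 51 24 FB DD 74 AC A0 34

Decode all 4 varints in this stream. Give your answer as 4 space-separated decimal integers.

  byte[0]=0xCA cont=1 payload=0x4A=74: acc |= 74<<0 -> acc=74 shift=7
  byte[1]=0x51 cont=0 payload=0x51=81: acc |= 81<<7 -> acc=10442 shift=14 [end]
Varint 1: bytes[0:2] = CA 51 -> value 10442 (2 byte(s))
  byte[2]=0x24 cont=0 payload=0x24=36: acc |= 36<<0 -> acc=36 shift=7 [end]
Varint 2: bytes[2:3] = 24 -> value 36 (1 byte(s))
  byte[3]=0xFB cont=1 payload=0x7B=123: acc |= 123<<0 -> acc=123 shift=7
  byte[4]=0xDD cont=1 payload=0x5D=93: acc |= 93<<7 -> acc=12027 shift=14
  byte[5]=0x74 cont=0 payload=0x74=116: acc |= 116<<14 -> acc=1912571 shift=21 [end]
Varint 3: bytes[3:6] = FB DD 74 -> value 1912571 (3 byte(s))
  byte[6]=0xAC cont=1 payload=0x2C=44: acc |= 44<<0 -> acc=44 shift=7
  byte[7]=0xA0 cont=1 payload=0x20=32: acc |= 32<<7 -> acc=4140 shift=14
  byte[8]=0x34 cont=0 payload=0x34=52: acc |= 52<<14 -> acc=856108 shift=21 [end]
Varint 4: bytes[6:9] = AC A0 34 -> value 856108 (3 byte(s))

Answer: 10442 36 1912571 856108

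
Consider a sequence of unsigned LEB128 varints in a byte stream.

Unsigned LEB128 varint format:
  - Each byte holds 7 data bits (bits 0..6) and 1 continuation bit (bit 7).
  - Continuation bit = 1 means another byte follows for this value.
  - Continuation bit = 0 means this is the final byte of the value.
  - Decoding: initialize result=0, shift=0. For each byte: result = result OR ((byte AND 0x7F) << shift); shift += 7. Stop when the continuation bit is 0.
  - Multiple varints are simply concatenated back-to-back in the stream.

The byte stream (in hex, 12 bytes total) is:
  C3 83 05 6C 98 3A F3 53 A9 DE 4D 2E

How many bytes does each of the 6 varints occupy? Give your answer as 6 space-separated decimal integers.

Answer: 3 1 2 2 3 1

Derivation:
  byte[0]=0xC3 cont=1 payload=0x43=67: acc |= 67<<0 -> acc=67 shift=7
  byte[1]=0x83 cont=1 payload=0x03=3: acc |= 3<<7 -> acc=451 shift=14
  byte[2]=0x05 cont=0 payload=0x05=5: acc |= 5<<14 -> acc=82371 shift=21 [end]
Varint 1: bytes[0:3] = C3 83 05 -> value 82371 (3 byte(s))
  byte[3]=0x6C cont=0 payload=0x6C=108: acc |= 108<<0 -> acc=108 shift=7 [end]
Varint 2: bytes[3:4] = 6C -> value 108 (1 byte(s))
  byte[4]=0x98 cont=1 payload=0x18=24: acc |= 24<<0 -> acc=24 shift=7
  byte[5]=0x3A cont=0 payload=0x3A=58: acc |= 58<<7 -> acc=7448 shift=14 [end]
Varint 3: bytes[4:6] = 98 3A -> value 7448 (2 byte(s))
  byte[6]=0xF3 cont=1 payload=0x73=115: acc |= 115<<0 -> acc=115 shift=7
  byte[7]=0x53 cont=0 payload=0x53=83: acc |= 83<<7 -> acc=10739 shift=14 [end]
Varint 4: bytes[6:8] = F3 53 -> value 10739 (2 byte(s))
  byte[8]=0xA9 cont=1 payload=0x29=41: acc |= 41<<0 -> acc=41 shift=7
  byte[9]=0xDE cont=1 payload=0x5E=94: acc |= 94<<7 -> acc=12073 shift=14
  byte[10]=0x4D cont=0 payload=0x4D=77: acc |= 77<<14 -> acc=1273641 shift=21 [end]
Varint 5: bytes[8:11] = A9 DE 4D -> value 1273641 (3 byte(s))
  byte[11]=0x2E cont=0 payload=0x2E=46: acc |= 46<<0 -> acc=46 shift=7 [end]
Varint 6: bytes[11:12] = 2E -> value 46 (1 byte(s))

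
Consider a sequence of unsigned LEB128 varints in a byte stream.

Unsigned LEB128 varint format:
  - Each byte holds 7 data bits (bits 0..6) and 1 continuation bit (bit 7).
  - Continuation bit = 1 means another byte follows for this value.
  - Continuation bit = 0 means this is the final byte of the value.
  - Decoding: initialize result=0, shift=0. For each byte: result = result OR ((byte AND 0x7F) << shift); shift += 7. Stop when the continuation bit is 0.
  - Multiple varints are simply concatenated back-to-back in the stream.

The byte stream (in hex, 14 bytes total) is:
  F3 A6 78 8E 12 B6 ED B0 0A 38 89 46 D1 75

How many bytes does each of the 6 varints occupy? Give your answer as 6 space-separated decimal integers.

  byte[0]=0xF3 cont=1 payload=0x73=115: acc |= 115<<0 -> acc=115 shift=7
  byte[1]=0xA6 cont=1 payload=0x26=38: acc |= 38<<7 -> acc=4979 shift=14
  byte[2]=0x78 cont=0 payload=0x78=120: acc |= 120<<14 -> acc=1971059 shift=21 [end]
Varint 1: bytes[0:3] = F3 A6 78 -> value 1971059 (3 byte(s))
  byte[3]=0x8E cont=1 payload=0x0E=14: acc |= 14<<0 -> acc=14 shift=7
  byte[4]=0x12 cont=0 payload=0x12=18: acc |= 18<<7 -> acc=2318 shift=14 [end]
Varint 2: bytes[3:5] = 8E 12 -> value 2318 (2 byte(s))
  byte[5]=0xB6 cont=1 payload=0x36=54: acc |= 54<<0 -> acc=54 shift=7
  byte[6]=0xED cont=1 payload=0x6D=109: acc |= 109<<7 -> acc=14006 shift=14
  byte[7]=0xB0 cont=1 payload=0x30=48: acc |= 48<<14 -> acc=800438 shift=21
  byte[8]=0x0A cont=0 payload=0x0A=10: acc |= 10<<21 -> acc=21771958 shift=28 [end]
Varint 3: bytes[5:9] = B6 ED B0 0A -> value 21771958 (4 byte(s))
  byte[9]=0x38 cont=0 payload=0x38=56: acc |= 56<<0 -> acc=56 shift=7 [end]
Varint 4: bytes[9:10] = 38 -> value 56 (1 byte(s))
  byte[10]=0x89 cont=1 payload=0x09=9: acc |= 9<<0 -> acc=9 shift=7
  byte[11]=0x46 cont=0 payload=0x46=70: acc |= 70<<7 -> acc=8969 shift=14 [end]
Varint 5: bytes[10:12] = 89 46 -> value 8969 (2 byte(s))
  byte[12]=0xD1 cont=1 payload=0x51=81: acc |= 81<<0 -> acc=81 shift=7
  byte[13]=0x75 cont=0 payload=0x75=117: acc |= 117<<7 -> acc=15057 shift=14 [end]
Varint 6: bytes[12:14] = D1 75 -> value 15057 (2 byte(s))

Answer: 3 2 4 1 2 2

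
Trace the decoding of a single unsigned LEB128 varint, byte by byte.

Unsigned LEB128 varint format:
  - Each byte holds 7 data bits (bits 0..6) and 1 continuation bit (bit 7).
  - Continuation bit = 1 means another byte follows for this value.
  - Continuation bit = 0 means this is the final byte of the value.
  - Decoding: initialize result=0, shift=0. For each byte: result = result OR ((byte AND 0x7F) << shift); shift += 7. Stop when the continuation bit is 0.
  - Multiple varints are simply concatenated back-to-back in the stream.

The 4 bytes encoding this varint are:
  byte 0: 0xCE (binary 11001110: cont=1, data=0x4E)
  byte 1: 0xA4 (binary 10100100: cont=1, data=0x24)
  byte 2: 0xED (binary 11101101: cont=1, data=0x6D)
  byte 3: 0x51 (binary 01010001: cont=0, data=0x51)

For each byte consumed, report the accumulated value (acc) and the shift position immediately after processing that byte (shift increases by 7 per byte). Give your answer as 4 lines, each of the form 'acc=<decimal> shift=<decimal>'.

Answer: acc=78 shift=7
acc=4686 shift=14
acc=1790542 shift=21
acc=171659854 shift=28

Derivation:
byte 0=0xCE: payload=0x4E=78, contrib = 78<<0 = 78; acc -> 78, shift -> 7
byte 1=0xA4: payload=0x24=36, contrib = 36<<7 = 4608; acc -> 4686, shift -> 14
byte 2=0xED: payload=0x6D=109, contrib = 109<<14 = 1785856; acc -> 1790542, shift -> 21
byte 3=0x51: payload=0x51=81, contrib = 81<<21 = 169869312; acc -> 171659854, shift -> 28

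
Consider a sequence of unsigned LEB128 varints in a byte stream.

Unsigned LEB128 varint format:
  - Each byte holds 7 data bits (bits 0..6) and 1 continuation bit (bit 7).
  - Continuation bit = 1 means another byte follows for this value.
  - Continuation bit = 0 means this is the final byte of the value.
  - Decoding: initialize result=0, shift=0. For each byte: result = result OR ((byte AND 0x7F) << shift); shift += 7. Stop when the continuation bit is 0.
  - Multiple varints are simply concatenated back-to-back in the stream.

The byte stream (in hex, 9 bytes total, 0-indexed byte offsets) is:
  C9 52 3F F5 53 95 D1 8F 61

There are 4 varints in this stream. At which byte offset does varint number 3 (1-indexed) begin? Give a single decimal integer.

Answer: 3

Derivation:
  byte[0]=0xC9 cont=1 payload=0x49=73: acc |= 73<<0 -> acc=73 shift=7
  byte[1]=0x52 cont=0 payload=0x52=82: acc |= 82<<7 -> acc=10569 shift=14 [end]
Varint 1: bytes[0:2] = C9 52 -> value 10569 (2 byte(s))
  byte[2]=0x3F cont=0 payload=0x3F=63: acc |= 63<<0 -> acc=63 shift=7 [end]
Varint 2: bytes[2:3] = 3F -> value 63 (1 byte(s))
  byte[3]=0xF5 cont=1 payload=0x75=117: acc |= 117<<0 -> acc=117 shift=7
  byte[4]=0x53 cont=0 payload=0x53=83: acc |= 83<<7 -> acc=10741 shift=14 [end]
Varint 3: bytes[3:5] = F5 53 -> value 10741 (2 byte(s))
  byte[5]=0x95 cont=1 payload=0x15=21: acc |= 21<<0 -> acc=21 shift=7
  byte[6]=0xD1 cont=1 payload=0x51=81: acc |= 81<<7 -> acc=10389 shift=14
  byte[7]=0x8F cont=1 payload=0x0F=15: acc |= 15<<14 -> acc=256149 shift=21
  byte[8]=0x61 cont=0 payload=0x61=97: acc |= 97<<21 -> acc=203679893 shift=28 [end]
Varint 4: bytes[5:9] = 95 D1 8F 61 -> value 203679893 (4 byte(s))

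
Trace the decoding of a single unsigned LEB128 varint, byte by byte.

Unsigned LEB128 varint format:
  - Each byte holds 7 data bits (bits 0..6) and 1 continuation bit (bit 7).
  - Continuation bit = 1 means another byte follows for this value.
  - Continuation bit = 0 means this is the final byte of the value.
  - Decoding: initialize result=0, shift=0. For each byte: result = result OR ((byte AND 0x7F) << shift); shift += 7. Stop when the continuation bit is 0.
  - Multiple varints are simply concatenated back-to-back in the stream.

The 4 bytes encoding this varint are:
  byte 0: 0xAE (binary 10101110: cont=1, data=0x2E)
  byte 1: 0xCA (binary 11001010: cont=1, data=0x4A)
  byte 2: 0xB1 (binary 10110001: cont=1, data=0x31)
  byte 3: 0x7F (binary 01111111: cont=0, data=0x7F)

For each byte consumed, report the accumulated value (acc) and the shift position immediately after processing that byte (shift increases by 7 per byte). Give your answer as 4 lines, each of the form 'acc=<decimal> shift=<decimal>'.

Answer: acc=46 shift=7
acc=9518 shift=14
acc=812334 shift=21
acc=267150638 shift=28

Derivation:
byte 0=0xAE: payload=0x2E=46, contrib = 46<<0 = 46; acc -> 46, shift -> 7
byte 1=0xCA: payload=0x4A=74, contrib = 74<<7 = 9472; acc -> 9518, shift -> 14
byte 2=0xB1: payload=0x31=49, contrib = 49<<14 = 802816; acc -> 812334, shift -> 21
byte 3=0x7F: payload=0x7F=127, contrib = 127<<21 = 266338304; acc -> 267150638, shift -> 28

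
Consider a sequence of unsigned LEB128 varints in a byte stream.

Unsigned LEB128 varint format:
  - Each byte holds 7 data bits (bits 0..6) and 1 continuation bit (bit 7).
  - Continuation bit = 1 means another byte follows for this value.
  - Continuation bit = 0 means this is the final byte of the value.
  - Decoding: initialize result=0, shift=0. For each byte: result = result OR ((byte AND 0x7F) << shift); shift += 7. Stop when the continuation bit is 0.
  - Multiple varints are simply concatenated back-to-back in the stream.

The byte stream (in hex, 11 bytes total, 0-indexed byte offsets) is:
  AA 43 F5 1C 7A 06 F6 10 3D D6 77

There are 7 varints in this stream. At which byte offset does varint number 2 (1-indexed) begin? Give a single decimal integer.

Answer: 2

Derivation:
  byte[0]=0xAA cont=1 payload=0x2A=42: acc |= 42<<0 -> acc=42 shift=7
  byte[1]=0x43 cont=0 payload=0x43=67: acc |= 67<<7 -> acc=8618 shift=14 [end]
Varint 1: bytes[0:2] = AA 43 -> value 8618 (2 byte(s))
  byte[2]=0xF5 cont=1 payload=0x75=117: acc |= 117<<0 -> acc=117 shift=7
  byte[3]=0x1C cont=0 payload=0x1C=28: acc |= 28<<7 -> acc=3701 shift=14 [end]
Varint 2: bytes[2:4] = F5 1C -> value 3701 (2 byte(s))
  byte[4]=0x7A cont=0 payload=0x7A=122: acc |= 122<<0 -> acc=122 shift=7 [end]
Varint 3: bytes[4:5] = 7A -> value 122 (1 byte(s))
  byte[5]=0x06 cont=0 payload=0x06=6: acc |= 6<<0 -> acc=6 shift=7 [end]
Varint 4: bytes[5:6] = 06 -> value 6 (1 byte(s))
  byte[6]=0xF6 cont=1 payload=0x76=118: acc |= 118<<0 -> acc=118 shift=7
  byte[7]=0x10 cont=0 payload=0x10=16: acc |= 16<<7 -> acc=2166 shift=14 [end]
Varint 5: bytes[6:8] = F6 10 -> value 2166 (2 byte(s))
  byte[8]=0x3D cont=0 payload=0x3D=61: acc |= 61<<0 -> acc=61 shift=7 [end]
Varint 6: bytes[8:9] = 3D -> value 61 (1 byte(s))
  byte[9]=0xD6 cont=1 payload=0x56=86: acc |= 86<<0 -> acc=86 shift=7
  byte[10]=0x77 cont=0 payload=0x77=119: acc |= 119<<7 -> acc=15318 shift=14 [end]
Varint 7: bytes[9:11] = D6 77 -> value 15318 (2 byte(s))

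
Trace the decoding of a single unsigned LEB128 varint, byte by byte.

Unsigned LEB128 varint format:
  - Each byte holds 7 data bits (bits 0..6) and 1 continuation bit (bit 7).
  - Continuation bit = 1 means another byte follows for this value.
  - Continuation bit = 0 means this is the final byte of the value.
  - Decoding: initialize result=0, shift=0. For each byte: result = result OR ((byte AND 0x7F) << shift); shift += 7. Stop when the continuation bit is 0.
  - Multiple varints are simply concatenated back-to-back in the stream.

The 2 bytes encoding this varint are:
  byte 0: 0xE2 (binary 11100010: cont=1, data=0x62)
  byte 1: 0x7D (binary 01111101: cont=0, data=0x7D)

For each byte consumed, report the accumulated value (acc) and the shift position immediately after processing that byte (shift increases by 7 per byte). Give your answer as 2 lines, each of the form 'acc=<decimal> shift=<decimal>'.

Answer: acc=98 shift=7
acc=16098 shift=14

Derivation:
byte 0=0xE2: payload=0x62=98, contrib = 98<<0 = 98; acc -> 98, shift -> 7
byte 1=0x7D: payload=0x7D=125, contrib = 125<<7 = 16000; acc -> 16098, shift -> 14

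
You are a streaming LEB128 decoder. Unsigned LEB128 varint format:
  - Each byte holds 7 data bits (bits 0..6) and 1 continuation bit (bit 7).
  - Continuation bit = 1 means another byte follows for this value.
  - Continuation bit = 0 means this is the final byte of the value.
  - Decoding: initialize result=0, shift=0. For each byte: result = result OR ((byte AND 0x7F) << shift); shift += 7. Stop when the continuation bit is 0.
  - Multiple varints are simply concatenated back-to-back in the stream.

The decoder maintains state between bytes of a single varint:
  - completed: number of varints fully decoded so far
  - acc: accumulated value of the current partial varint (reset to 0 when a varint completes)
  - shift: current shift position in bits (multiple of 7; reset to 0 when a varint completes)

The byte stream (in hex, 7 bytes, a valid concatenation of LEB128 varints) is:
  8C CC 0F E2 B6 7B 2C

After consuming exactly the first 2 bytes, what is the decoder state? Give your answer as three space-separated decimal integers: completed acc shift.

byte[0]=0x8C cont=1 payload=0x0C: acc |= 12<<0 -> completed=0 acc=12 shift=7
byte[1]=0xCC cont=1 payload=0x4C: acc |= 76<<7 -> completed=0 acc=9740 shift=14

Answer: 0 9740 14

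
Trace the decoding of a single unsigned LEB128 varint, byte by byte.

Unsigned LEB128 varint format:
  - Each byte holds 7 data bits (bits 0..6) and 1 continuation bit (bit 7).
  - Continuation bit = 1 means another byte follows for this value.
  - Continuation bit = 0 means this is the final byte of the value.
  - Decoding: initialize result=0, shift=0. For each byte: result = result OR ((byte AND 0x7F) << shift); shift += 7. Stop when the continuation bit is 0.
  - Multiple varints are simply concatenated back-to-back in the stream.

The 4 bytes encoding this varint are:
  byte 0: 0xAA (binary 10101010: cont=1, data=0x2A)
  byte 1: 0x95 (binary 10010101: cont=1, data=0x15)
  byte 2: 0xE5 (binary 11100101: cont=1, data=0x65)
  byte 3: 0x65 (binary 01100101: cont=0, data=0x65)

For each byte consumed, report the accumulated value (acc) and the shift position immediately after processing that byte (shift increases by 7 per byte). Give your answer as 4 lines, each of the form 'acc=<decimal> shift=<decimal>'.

Answer: acc=42 shift=7
acc=2730 shift=14
acc=1657514 shift=21
acc=213469866 shift=28

Derivation:
byte 0=0xAA: payload=0x2A=42, contrib = 42<<0 = 42; acc -> 42, shift -> 7
byte 1=0x95: payload=0x15=21, contrib = 21<<7 = 2688; acc -> 2730, shift -> 14
byte 2=0xE5: payload=0x65=101, contrib = 101<<14 = 1654784; acc -> 1657514, shift -> 21
byte 3=0x65: payload=0x65=101, contrib = 101<<21 = 211812352; acc -> 213469866, shift -> 28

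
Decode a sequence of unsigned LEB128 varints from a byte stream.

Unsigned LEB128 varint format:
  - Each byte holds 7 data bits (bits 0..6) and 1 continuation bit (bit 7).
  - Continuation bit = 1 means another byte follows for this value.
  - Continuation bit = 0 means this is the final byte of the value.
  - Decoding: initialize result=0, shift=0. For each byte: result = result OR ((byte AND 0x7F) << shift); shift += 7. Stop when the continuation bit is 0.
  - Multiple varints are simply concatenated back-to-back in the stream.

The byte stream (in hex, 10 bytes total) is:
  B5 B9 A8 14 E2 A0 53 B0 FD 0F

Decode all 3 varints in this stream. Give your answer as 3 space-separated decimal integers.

  byte[0]=0xB5 cont=1 payload=0x35=53: acc |= 53<<0 -> acc=53 shift=7
  byte[1]=0xB9 cont=1 payload=0x39=57: acc |= 57<<7 -> acc=7349 shift=14
  byte[2]=0xA8 cont=1 payload=0x28=40: acc |= 40<<14 -> acc=662709 shift=21
  byte[3]=0x14 cont=0 payload=0x14=20: acc |= 20<<21 -> acc=42605749 shift=28 [end]
Varint 1: bytes[0:4] = B5 B9 A8 14 -> value 42605749 (4 byte(s))
  byte[4]=0xE2 cont=1 payload=0x62=98: acc |= 98<<0 -> acc=98 shift=7
  byte[5]=0xA0 cont=1 payload=0x20=32: acc |= 32<<7 -> acc=4194 shift=14
  byte[6]=0x53 cont=0 payload=0x53=83: acc |= 83<<14 -> acc=1364066 shift=21 [end]
Varint 2: bytes[4:7] = E2 A0 53 -> value 1364066 (3 byte(s))
  byte[7]=0xB0 cont=1 payload=0x30=48: acc |= 48<<0 -> acc=48 shift=7
  byte[8]=0xFD cont=1 payload=0x7D=125: acc |= 125<<7 -> acc=16048 shift=14
  byte[9]=0x0F cont=0 payload=0x0F=15: acc |= 15<<14 -> acc=261808 shift=21 [end]
Varint 3: bytes[7:10] = B0 FD 0F -> value 261808 (3 byte(s))

Answer: 42605749 1364066 261808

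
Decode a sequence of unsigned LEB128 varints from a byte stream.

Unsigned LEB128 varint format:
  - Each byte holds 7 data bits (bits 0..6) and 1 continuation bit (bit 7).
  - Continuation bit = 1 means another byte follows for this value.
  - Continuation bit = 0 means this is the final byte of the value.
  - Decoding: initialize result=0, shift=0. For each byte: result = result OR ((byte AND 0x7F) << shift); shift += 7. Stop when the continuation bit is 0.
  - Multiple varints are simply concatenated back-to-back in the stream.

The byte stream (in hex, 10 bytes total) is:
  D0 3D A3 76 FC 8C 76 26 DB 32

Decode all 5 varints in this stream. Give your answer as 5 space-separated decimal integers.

Answer: 7888 15139 1934972 38 6491

Derivation:
  byte[0]=0xD0 cont=1 payload=0x50=80: acc |= 80<<0 -> acc=80 shift=7
  byte[1]=0x3D cont=0 payload=0x3D=61: acc |= 61<<7 -> acc=7888 shift=14 [end]
Varint 1: bytes[0:2] = D0 3D -> value 7888 (2 byte(s))
  byte[2]=0xA3 cont=1 payload=0x23=35: acc |= 35<<0 -> acc=35 shift=7
  byte[3]=0x76 cont=0 payload=0x76=118: acc |= 118<<7 -> acc=15139 shift=14 [end]
Varint 2: bytes[2:4] = A3 76 -> value 15139 (2 byte(s))
  byte[4]=0xFC cont=1 payload=0x7C=124: acc |= 124<<0 -> acc=124 shift=7
  byte[5]=0x8C cont=1 payload=0x0C=12: acc |= 12<<7 -> acc=1660 shift=14
  byte[6]=0x76 cont=0 payload=0x76=118: acc |= 118<<14 -> acc=1934972 shift=21 [end]
Varint 3: bytes[4:7] = FC 8C 76 -> value 1934972 (3 byte(s))
  byte[7]=0x26 cont=0 payload=0x26=38: acc |= 38<<0 -> acc=38 shift=7 [end]
Varint 4: bytes[7:8] = 26 -> value 38 (1 byte(s))
  byte[8]=0xDB cont=1 payload=0x5B=91: acc |= 91<<0 -> acc=91 shift=7
  byte[9]=0x32 cont=0 payload=0x32=50: acc |= 50<<7 -> acc=6491 shift=14 [end]
Varint 5: bytes[8:10] = DB 32 -> value 6491 (2 byte(s))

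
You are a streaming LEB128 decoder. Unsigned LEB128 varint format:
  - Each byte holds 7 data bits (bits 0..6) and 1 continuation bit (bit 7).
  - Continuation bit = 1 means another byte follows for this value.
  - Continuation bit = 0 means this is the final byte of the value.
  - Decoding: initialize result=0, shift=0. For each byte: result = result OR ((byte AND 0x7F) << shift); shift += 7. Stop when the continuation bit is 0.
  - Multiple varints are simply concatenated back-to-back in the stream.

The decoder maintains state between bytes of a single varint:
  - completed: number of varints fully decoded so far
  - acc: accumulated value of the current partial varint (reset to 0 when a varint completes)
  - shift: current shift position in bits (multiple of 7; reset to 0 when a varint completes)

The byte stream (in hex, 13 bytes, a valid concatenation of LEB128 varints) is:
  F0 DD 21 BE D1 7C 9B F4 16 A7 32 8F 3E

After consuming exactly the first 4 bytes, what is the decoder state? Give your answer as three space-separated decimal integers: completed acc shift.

byte[0]=0xF0 cont=1 payload=0x70: acc |= 112<<0 -> completed=0 acc=112 shift=7
byte[1]=0xDD cont=1 payload=0x5D: acc |= 93<<7 -> completed=0 acc=12016 shift=14
byte[2]=0x21 cont=0 payload=0x21: varint #1 complete (value=552688); reset -> completed=1 acc=0 shift=0
byte[3]=0xBE cont=1 payload=0x3E: acc |= 62<<0 -> completed=1 acc=62 shift=7

Answer: 1 62 7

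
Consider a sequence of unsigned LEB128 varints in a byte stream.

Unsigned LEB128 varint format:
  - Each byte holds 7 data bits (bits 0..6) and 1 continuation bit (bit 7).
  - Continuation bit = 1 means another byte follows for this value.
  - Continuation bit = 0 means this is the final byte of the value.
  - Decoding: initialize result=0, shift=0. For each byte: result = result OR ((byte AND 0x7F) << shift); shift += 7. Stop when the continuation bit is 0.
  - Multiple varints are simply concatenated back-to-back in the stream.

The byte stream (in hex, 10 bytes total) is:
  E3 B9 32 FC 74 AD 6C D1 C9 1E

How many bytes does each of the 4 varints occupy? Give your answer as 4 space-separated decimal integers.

  byte[0]=0xE3 cont=1 payload=0x63=99: acc |= 99<<0 -> acc=99 shift=7
  byte[1]=0xB9 cont=1 payload=0x39=57: acc |= 57<<7 -> acc=7395 shift=14
  byte[2]=0x32 cont=0 payload=0x32=50: acc |= 50<<14 -> acc=826595 shift=21 [end]
Varint 1: bytes[0:3] = E3 B9 32 -> value 826595 (3 byte(s))
  byte[3]=0xFC cont=1 payload=0x7C=124: acc |= 124<<0 -> acc=124 shift=7
  byte[4]=0x74 cont=0 payload=0x74=116: acc |= 116<<7 -> acc=14972 shift=14 [end]
Varint 2: bytes[3:5] = FC 74 -> value 14972 (2 byte(s))
  byte[5]=0xAD cont=1 payload=0x2D=45: acc |= 45<<0 -> acc=45 shift=7
  byte[6]=0x6C cont=0 payload=0x6C=108: acc |= 108<<7 -> acc=13869 shift=14 [end]
Varint 3: bytes[5:7] = AD 6C -> value 13869 (2 byte(s))
  byte[7]=0xD1 cont=1 payload=0x51=81: acc |= 81<<0 -> acc=81 shift=7
  byte[8]=0xC9 cont=1 payload=0x49=73: acc |= 73<<7 -> acc=9425 shift=14
  byte[9]=0x1E cont=0 payload=0x1E=30: acc |= 30<<14 -> acc=500945 shift=21 [end]
Varint 4: bytes[7:10] = D1 C9 1E -> value 500945 (3 byte(s))

Answer: 3 2 2 3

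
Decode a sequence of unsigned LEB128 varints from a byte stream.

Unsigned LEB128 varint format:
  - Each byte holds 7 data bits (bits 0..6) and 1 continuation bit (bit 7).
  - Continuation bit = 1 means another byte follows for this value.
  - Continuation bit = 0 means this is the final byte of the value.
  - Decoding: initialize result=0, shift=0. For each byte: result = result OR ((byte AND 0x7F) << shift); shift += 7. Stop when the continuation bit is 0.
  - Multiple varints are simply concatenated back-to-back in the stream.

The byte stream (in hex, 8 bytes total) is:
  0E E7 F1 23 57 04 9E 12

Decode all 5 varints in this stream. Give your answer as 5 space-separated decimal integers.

  byte[0]=0x0E cont=0 payload=0x0E=14: acc |= 14<<0 -> acc=14 shift=7 [end]
Varint 1: bytes[0:1] = 0E -> value 14 (1 byte(s))
  byte[1]=0xE7 cont=1 payload=0x67=103: acc |= 103<<0 -> acc=103 shift=7
  byte[2]=0xF1 cont=1 payload=0x71=113: acc |= 113<<7 -> acc=14567 shift=14
  byte[3]=0x23 cont=0 payload=0x23=35: acc |= 35<<14 -> acc=588007 shift=21 [end]
Varint 2: bytes[1:4] = E7 F1 23 -> value 588007 (3 byte(s))
  byte[4]=0x57 cont=0 payload=0x57=87: acc |= 87<<0 -> acc=87 shift=7 [end]
Varint 3: bytes[4:5] = 57 -> value 87 (1 byte(s))
  byte[5]=0x04 cont=0 payload=0x04=4: acc |= 4<<0 -> acc=4 shift=7 [end]
Varint 4: bytes[5:6] = 04 -> value 4 (1 byte(s))
  byte[6]=0x9E cont=1 payload=0x1E=30: acc |= 30<<0 -> acc=30 shift=7
  byte[7]=0x12 cont=0 payload=0x12=18: acc |= 18<<7 -> acc=2334 shift=14 [end]
Varint 5: bytes[6:8] = 9E 12 -> value 2334 (2 byte(s))

Answer: 14 588007 87 4 2334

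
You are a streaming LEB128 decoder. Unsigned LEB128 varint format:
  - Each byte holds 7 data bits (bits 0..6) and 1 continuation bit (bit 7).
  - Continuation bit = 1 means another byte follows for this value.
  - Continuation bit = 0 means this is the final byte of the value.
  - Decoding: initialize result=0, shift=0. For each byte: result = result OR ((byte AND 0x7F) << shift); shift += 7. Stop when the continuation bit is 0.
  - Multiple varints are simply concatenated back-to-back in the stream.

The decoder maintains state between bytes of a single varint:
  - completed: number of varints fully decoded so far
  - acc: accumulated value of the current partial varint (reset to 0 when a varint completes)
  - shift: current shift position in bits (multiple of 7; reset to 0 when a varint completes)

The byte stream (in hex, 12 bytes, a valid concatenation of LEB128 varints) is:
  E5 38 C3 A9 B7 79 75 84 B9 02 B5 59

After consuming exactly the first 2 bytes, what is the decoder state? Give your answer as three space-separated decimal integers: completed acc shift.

byte[0]=0xE5 cont=1 payload=0x65: acc |= 101<<0 -> completed=0 acc=101 shift=7
byte[1]=0x38 cont=0 payload=0x38: varint #1 complete (value=7269); reset -> completed=1 acc=0 shift=0

Answer: 1 0 0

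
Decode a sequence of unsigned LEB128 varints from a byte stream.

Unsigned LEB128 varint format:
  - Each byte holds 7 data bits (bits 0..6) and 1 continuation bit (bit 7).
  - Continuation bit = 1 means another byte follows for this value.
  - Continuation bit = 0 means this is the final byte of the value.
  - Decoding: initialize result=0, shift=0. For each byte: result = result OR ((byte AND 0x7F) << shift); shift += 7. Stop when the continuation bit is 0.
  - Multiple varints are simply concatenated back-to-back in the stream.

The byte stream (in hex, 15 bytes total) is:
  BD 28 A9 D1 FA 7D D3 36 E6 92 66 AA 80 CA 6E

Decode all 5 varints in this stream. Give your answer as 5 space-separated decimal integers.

  byte[0]=0xBD cont=1 payload=0x3D=61: acc |= 61<<0 -> acc=61 shift=7
  byte[1]=0x28 cont=0 payload=0x28=40: acc |= 40<<7 -> acc=5181 shift=14 [end]
Varint 1: bytes[0:2] = BD 28 -> value 5181 (2 byte(s))
  byte[2]=0xA9 cont=1 payload=0x29=41: acc |= 41<<0 -> acc=41 shift=7
  byte[3]=0xD1 cont=1 payload=0x51=81: acc |= 81<<7 -> acc=10409 shift=14
  byte[4]=0xFA cont=1 payload=0x7A=122: acc |= 122<<14 -> acc=2009257 shift=21
  byte[5]=0x7D cont=0 payload=0x7D=125: acc |= 125<<21 -> acc=264153257 shift=28 [end]
Varint 2: bytes[2:6] = A9 D1 FA 7D -> value 264153257 (4 byte(s))
  byte[6]=0xD3 cont=1 payload=0x53=83: acc |= 83<<0 -> acc=83 shift=7
  byte[7]=0x36 cont=0 payload=0x36=54: acc |= 54<<7 -> acc=6995 shift=14 [end]
Varint 3: bytes[6:8] = D3 36 -> value 6995 (2 byte(s))
  byte[8]=0xE6 cont=1 payload=0x66=102: acc |= 102<<0 -> acc=102 shift=7
  byte[9]=0x92 cont=1 payload=0x12=18: acc |= 18<<7 -> acc=2406 shift=14
  byte[10]=0x66 cont=0 payload=0x66=102: acc |= 102<<14 -> acc=1673574 shift=21 [end]
Varint 4: bytes[8:11] = E6 92 66 -> value 1673574 (3 byte(s))
  byte[11]=0xAA cont=1 payload=0x2A=42: acc |= 42<<0 -> acc=42 shift=7
  byte[12]=0x80 cont=1 payload=0x00=0: acc |= 0<<7 -> acc=42 shift=14
  byte[13]=0xCA cont=1 payload=0x4A=74: acc |= 74<<14 -> acc=1212458 shift=21
  byte[14]=0x6E cont=0 payload=0x6E=110: acc |= 110<<21 -> acc=231899178 shift=28 [end]
Varint 5: bytes[11:15] = AA 80 CA 6E -> value 231899178 (4 byte(s))

Answer: 5181 264153257 6995 1673574 231899178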